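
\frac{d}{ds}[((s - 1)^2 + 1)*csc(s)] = (-s^2*cos(s)/sin(s) + 2*s + 2*s*cos(s)/sin(s) - 2 - 2*cos(s)/sin(s))/sin(s)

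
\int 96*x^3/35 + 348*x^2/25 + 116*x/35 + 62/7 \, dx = 24*x^4/35 + 116*x^3/25 + 58*x^2/35 + 62*x/7 + C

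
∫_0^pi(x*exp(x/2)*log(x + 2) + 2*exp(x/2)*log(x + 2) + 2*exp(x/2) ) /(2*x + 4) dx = -log(2) + exp(pi/2)*log(2 + pi)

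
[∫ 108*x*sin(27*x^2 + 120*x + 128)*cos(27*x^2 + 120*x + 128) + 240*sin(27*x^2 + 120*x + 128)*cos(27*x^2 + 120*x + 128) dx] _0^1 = cos(256)/2 - cos(550)/2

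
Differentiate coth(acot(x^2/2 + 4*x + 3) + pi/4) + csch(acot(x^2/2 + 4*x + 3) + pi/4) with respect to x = 4*(x*cosh(acot(x^2/2 + 4*x + 3) + pi/4) + x + 4*cosh(acot(x^2/2 + 4*x + 3) + pi/4) + 4)/((x^4 + 16*x^3 + 76*x^2 + 96*x + 40)*sinh(acot(x^2/2 + 4*x + 3) + pi/4)^2)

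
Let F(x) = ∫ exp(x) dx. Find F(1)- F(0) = -1 + E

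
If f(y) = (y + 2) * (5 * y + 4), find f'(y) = 10*y + 14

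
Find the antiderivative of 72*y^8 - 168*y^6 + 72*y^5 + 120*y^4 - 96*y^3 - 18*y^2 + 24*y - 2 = 8*y^9 - 24*y^7 + 12*y^6 + 24*y^5 - 24*y^4 - 6*y^3 + 12*y^2 - 2*y + C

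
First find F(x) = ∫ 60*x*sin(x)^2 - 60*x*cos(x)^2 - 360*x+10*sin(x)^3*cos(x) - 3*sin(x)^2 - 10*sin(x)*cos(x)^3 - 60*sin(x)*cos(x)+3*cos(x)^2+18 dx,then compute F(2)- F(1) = -522 - 5*sin(4)^2/4 + 5*sin(2)^2/4 + 57*sin(2)/2 - 117*sin(4)/2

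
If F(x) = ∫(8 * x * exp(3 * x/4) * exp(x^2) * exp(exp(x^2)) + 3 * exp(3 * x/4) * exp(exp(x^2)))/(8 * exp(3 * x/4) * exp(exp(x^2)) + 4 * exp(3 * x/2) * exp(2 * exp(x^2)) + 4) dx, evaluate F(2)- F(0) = -E/(1 + E) + exp(3/2 + exp(4))/(1 + exp(3/2 + exp(4)))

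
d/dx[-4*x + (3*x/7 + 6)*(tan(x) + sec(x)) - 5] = 3*x*tan(x)^2/7 + 3*x*tan(x)*sec(x)/7 + 3*x/7 + 6*tan(x)^2 + 6*tan(x)*sec(x) + 3*tan(x)/7 + 3*sec(x)/7 + 2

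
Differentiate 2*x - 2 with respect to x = 2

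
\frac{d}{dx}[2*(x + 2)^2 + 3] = 4*x + 8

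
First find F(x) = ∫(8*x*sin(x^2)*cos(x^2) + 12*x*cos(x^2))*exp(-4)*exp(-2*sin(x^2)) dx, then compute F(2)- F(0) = -2*(sin(4) + 2)*exp(-4 - 2*sin(4)) + 4*exp(-4)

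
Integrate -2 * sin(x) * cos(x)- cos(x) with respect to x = -sin(x) + cos(x)^2 + C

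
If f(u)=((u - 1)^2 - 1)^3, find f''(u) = 30*u^4 - 120*u^3 + 144*u^2 - 48*u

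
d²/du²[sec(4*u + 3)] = 32*tan(4*u + 3)^2*sec(4*u + 3) + 16*sec(4*u + 3)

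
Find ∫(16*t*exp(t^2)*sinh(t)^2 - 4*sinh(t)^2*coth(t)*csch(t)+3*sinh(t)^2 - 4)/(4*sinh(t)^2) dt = 3*t/4 + 2*exp(t^2) + coth(t) + csch(t) + C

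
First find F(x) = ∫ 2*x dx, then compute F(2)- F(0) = 4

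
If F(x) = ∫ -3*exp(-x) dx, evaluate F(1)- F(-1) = -3*E + 3*exp(-1)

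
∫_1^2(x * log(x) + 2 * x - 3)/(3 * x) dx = 1/3 - log(2)/3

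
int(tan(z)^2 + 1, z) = tan(z) + C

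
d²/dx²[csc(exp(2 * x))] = 4*(-exp(2*x) + 2*exp(2*x)/sin(exp(2*x))^2 - cos(exp(2*x))/sin(exp(2*x)))*exp(2*x)/sin(exp(2*x))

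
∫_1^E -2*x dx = 1 - exp(2)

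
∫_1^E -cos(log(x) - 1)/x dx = -sin(1)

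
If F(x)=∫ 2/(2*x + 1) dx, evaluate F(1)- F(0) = -log(2) + log(6)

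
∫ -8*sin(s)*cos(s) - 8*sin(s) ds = 4*(cos(s) + 1)^2 + C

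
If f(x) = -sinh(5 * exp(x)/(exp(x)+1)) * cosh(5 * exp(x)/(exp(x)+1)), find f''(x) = -5*(-exp(2*x)*cosh(10*exp(x)/(exp(x) + 1)) + 10*exp(x)*sinh(10*exp(x)/(exp(x) + 1)) + cosh(10*exp(x)/(exp(x) + 1)))*exp(x)/(exp(4*x) + 4*exp(3*x) + 6*exp(2*x) + 4*exp(x) + 1)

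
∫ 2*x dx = x^2 + C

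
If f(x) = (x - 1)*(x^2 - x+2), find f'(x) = 3*x^2 - 4*x + 3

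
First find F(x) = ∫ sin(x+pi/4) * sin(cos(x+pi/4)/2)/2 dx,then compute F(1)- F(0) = -cos(sqrt(2)/4) + cos(cos(pi/4 + 1)/2)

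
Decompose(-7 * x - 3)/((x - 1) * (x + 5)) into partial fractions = -16/(3*(x + 5)) - 5/(3*(x - 1))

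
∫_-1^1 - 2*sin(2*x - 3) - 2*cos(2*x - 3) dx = -cos(5) + cos(1) + sin(1) - sin(5)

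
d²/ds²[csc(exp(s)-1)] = (-exp(s) + 2*exp(s)/sin(exp(s) - 1)^2 - cos(exp(s) - 1)/sin(exp(s) - 1))*exp(s)/sin(exp(s) - 1)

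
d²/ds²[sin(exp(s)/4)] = (-exp(s)*sin(exp(s)/4) + 4*cos(exp(s)/4))*exp(s)/16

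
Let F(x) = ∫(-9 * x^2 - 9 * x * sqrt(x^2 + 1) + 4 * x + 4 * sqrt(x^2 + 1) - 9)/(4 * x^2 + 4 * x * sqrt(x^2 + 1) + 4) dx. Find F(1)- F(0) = -9/4 + log(1 + sqrt(2))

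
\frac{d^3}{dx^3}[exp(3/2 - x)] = -exp(3/2 - x)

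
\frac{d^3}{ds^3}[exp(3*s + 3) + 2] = 27*exp(3*s + 3)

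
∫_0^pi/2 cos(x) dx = 1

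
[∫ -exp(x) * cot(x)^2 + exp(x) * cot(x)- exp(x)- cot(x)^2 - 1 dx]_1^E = (1 + exp(E))*cot(E) - (1 + E)*cot(1)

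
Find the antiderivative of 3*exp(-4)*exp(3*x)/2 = exp(3*x - 4)/2 + C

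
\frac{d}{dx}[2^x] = 2^x*log(2)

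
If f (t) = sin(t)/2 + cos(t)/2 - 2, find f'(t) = -sin(t)/2 + cos(t)/2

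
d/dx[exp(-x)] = -exp(-x)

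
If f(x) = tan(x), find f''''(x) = 24*tan(x)^5 + 40*tan(x)^3 + 16*tan(x)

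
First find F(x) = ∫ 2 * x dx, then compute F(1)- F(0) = 1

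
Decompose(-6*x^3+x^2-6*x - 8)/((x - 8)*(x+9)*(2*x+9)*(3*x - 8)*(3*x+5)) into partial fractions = 879/(140998*(3*x + 5)) + 63/(5590*(3*x - 8)) - 9376/(164475*(2*x + 9)) + 643/(16830*(x + 9)) - 383/(24650*(x - 8))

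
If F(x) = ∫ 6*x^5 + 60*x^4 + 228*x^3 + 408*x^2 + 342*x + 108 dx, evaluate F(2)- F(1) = 2863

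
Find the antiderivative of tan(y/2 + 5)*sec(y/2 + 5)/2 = sec(y/2 + 5) + C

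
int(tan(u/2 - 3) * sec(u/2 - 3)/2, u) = sec(u/2 - 3) + C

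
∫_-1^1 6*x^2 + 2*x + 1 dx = 6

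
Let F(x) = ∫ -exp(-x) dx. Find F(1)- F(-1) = -E + exp(-1)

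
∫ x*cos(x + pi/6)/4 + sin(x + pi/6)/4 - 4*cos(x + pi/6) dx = (x/4 - 4)*sin(x + pi/6) + C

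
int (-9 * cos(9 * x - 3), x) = -sin(9*x - 3) + C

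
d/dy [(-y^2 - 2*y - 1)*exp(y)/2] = -y^2*exp(y)/2 - 2*y*exp(y) - 3*exp(y)/2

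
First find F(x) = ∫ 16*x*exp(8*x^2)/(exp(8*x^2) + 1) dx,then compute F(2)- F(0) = -log(2) + log(1 + exp(32))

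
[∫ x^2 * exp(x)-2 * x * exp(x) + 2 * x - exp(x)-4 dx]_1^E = (-1 + (-2 + E)^2)*(1 + exp(E))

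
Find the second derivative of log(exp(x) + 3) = 3*exp(x)/(exp(2*x) + 6*exp(x) + 9)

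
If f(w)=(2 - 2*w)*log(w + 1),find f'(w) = (-2*w*log(w + 1) - 2*w - 2*log(w + 1) + 2)/(w + 1)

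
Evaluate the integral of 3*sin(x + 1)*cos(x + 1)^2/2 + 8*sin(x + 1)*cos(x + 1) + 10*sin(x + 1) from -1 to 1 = -cos(6)/8 - 2*cos(4) - 83*cos(2)/8 + 25/2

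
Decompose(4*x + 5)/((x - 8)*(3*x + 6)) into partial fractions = 1/(10*(x + 2)) + 37/(30*(x - 8))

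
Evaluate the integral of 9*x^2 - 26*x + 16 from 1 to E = -2 + (-2 + E)^2*(-1 + 3*E)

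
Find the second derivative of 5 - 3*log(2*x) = 3/x^2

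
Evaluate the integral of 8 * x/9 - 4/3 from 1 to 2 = 0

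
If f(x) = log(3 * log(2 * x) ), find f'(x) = 1/(x*log(x) + x*log(2))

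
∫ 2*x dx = x^2 + C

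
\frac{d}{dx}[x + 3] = 1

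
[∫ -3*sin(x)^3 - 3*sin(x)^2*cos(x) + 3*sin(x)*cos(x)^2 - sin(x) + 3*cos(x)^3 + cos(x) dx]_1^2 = -(cos(1) + sin(1))^3 - sin(1) - cos(1) + cos(2) + (cos(2) + sin(2))^3 + sin(2)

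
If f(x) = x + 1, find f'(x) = 1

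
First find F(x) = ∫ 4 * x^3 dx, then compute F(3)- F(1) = 80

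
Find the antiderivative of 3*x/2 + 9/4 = 3*x^2/4 + 9*x/4 + C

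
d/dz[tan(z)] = cos(z)^(-2)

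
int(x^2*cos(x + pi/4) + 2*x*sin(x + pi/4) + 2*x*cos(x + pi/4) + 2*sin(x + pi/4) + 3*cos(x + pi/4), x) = ((x + 1)^2 + 2)*sin(x + pi/4) + C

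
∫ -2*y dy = -y^2 + C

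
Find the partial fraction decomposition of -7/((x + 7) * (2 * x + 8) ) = 7/(6*(x + 7)) - 7/(6*(x + 4))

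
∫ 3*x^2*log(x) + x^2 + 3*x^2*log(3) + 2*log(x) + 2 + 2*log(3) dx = x*(x^2 + 2)*log(3*x) + C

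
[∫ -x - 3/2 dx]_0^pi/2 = -3*pi/4 - pi^2/8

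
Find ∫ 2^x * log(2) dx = 2^x + C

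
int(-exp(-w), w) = exp(-w) + C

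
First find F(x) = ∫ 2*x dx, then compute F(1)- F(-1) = 0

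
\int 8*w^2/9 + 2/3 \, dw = 8*w^3/27 + 2*w/3 + C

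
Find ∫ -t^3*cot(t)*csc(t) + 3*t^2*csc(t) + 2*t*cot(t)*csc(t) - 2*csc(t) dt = t*(t^2 - 2)*csc(t) + C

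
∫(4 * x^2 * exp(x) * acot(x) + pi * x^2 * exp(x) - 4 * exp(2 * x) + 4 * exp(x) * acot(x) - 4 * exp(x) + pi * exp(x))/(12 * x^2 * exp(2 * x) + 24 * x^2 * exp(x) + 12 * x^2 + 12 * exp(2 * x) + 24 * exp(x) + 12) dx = ((4*acot(x) + pi)*exp(x) + 24*exp(x) + 24)/(12*(exp(x) + 1)) + C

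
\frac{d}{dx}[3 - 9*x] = -9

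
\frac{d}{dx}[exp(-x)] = -exp(-x)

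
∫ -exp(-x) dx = exp(-x) + C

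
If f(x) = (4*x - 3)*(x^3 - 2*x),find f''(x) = 48*x^2 - 18*x - 16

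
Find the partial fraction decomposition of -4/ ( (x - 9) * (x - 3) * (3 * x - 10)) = 36/(17*(3*x - 10)) - 2/(3*(x - 3)) - 2/(51*(x - 9))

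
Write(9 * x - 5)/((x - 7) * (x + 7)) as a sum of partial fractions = 34/(7*(x + 7)) + 29/(7*(x - 7))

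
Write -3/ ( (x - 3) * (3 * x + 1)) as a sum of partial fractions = 9/(10*(3*x + 1)) - 3/(10*(x - 3))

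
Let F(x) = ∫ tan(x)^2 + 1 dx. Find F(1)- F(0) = tan(1)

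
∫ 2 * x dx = x^2 + C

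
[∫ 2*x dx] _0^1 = 1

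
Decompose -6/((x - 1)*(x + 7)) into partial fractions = 3/(4*(x + 7)) - 3/(4*(x - 1))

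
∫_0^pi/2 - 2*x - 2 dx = 1 - (1 + pi/2)^2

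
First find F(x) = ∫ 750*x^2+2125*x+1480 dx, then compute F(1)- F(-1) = 3460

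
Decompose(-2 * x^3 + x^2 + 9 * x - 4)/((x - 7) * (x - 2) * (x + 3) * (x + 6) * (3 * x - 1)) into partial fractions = -39/(9500*(3*x - 1)) + 205/(2964*(x + 6)) - 8/(375*(x + 3)) - 1/(500*(x - 2)) - 289/(6500*(x - 7))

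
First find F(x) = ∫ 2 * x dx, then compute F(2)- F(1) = 3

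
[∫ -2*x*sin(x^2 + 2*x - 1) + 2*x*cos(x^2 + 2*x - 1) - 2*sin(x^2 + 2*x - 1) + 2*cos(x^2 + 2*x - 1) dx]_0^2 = -cos(1) + sin(7) + cos(7) + sin(1)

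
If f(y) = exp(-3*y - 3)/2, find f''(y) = 9*exp(-3*y - 3)/2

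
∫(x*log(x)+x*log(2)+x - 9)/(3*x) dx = (x - 9)*log(2*x)/3 + C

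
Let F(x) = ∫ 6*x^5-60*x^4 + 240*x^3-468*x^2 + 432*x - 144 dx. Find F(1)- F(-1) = -624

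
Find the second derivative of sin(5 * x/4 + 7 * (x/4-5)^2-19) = -49*x^2*sin(7*x^2/16 - 65*x/4 + 156)/64 + 455*x*sin(7*x^2/16 - 65*x/4 + 156)/16 - 4225*sin(7*x^2/16 - 65*x/4 + 156)/16 + 7*cos(7*x^2/16 - 65*x/4 + 156)/8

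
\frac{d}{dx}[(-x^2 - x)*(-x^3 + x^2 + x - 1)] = 5*x^4 - 6*x^2 + 1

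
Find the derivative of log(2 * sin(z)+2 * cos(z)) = 1/tan(z + pi/4)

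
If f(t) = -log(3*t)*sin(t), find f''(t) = (t^2*log(t)*sin(t) + t^2*log(3)*sin(t) - 2*t*cos(t) + sin(t))/t^2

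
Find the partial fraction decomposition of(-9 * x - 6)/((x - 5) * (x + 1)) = -1/(2*(x + 1)) - 17/(2*(x - 5))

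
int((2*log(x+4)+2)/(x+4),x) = (log(x + 4) + 1)^2 + C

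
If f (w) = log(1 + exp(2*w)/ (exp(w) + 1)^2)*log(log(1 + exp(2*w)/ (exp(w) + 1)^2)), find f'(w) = (2*exp(2*w)*log(log(1 + exp(2*w)/(exp(2*w) + 2*exp(w) + 1))) + 2*exp(2*w))/(2*exp(3*w) + 4*exp(2*w) + 3*exp(w) + 1)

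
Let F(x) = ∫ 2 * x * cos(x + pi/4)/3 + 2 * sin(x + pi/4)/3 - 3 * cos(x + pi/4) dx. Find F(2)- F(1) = -5*sin(pi/4 + 2)/3 + 7*sin(pi/4 + 1)/3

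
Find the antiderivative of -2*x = -x^2 + C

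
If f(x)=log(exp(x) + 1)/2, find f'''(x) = (-exp(2*x) + exp(x))/(2*exp(3*x) + 6*exp(2*x) + 6*exp(x) + 2)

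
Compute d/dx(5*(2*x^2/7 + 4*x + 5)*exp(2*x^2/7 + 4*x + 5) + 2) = 40*x^3*exp(2*x^2/7 + 4*x + 5)/49 + 120*x^2*exp(2*x^2/7 + 4*x + 5)/7 + 680*x*exp(2*x^2/7 + 4*x + 5)/7 + 120*exp(2*x^2/7 + 4*x + 5)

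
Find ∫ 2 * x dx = x^2 + C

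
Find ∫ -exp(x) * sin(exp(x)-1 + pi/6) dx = cos(exp(x) - 1 + pi/6) + C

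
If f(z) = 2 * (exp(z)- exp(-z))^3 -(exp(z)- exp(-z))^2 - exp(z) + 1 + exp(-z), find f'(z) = (6*exp(6*z) - 2*exp(5*z) - 7*exp(4*z) - 7*exp(2*z) + 2*exp(z) + 6)*exp(-3*z)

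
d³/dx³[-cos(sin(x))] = -(3*sin(x)*cos(sin(x)) + sin(sin(x))*cos(x)^2 + sin(sin(x)))*cos(x)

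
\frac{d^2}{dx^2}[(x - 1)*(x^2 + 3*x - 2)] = 6*x + 4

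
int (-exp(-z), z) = exp(-z) + C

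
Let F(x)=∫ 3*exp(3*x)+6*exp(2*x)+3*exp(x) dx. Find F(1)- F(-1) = -(exp(-1) + 1)^3 + (1 + E)^3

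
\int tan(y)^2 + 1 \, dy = tan(y) + C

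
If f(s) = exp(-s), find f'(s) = -exp(-s)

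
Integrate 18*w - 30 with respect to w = 9*w^2 - 30*w + C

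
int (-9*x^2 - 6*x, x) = -3*x^3 - 3*x^2 + C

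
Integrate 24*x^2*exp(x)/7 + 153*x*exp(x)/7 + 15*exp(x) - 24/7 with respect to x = 3*(8*x + 35)*(x*exp(x) - 1)/7 + C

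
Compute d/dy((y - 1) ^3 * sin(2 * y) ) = (y - 1)^2*(2*y*cos(2*y) + 3*sin(2*y) - 2*cos(2*y))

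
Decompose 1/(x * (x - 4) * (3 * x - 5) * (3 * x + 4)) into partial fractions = -1/(64*(3*x + 4)) - 1/(35*(3*x - 5)) + 1/(448*(x - 4)) + 1/(80*x)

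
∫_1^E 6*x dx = -3 + 3*exp(2)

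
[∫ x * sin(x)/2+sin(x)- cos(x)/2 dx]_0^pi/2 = 1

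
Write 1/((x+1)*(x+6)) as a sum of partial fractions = -1/(5*(x + 6)) + 1/(5*(x + 1))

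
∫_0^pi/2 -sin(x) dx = -1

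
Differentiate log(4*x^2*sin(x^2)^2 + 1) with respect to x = (8*x^3*sin(2*x^2) + 8*x*sin(x^2)^2)/(4*x^2*sin(x^2)^2 + 1)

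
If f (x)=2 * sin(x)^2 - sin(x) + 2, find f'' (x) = sin(x) + 4*cos(2*x)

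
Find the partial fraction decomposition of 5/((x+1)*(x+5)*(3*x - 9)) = 5/(96*(x + 5)) - 5/(48*(x + 1)) + 5/(96*(x - 3))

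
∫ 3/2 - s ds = -s^2/2 + 3*s/2 + C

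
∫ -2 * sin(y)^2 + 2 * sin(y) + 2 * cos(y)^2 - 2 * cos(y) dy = (sqrt(2)*sin(y + pi/4) - 1)^2 + C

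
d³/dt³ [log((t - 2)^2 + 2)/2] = (2*t^3 - 12*t^2 + 12*t + 8)/(t^6 - 12*t^5 + 66*t^4 - 208*t^3 + 396*t^2 - 432*t + 216)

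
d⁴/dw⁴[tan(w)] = 24*tan(w)^5 + 40*tan(w)^3 + 16*tan(w)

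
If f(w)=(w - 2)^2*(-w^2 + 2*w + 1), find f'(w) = -4*w^3 + 18*w^2 - 22*w + 4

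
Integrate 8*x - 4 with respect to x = 4*x^2 - 4*x + C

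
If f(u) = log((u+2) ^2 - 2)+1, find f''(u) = (-2*u^2 - 8*u - 12)/(u^4 + 8*u^3 + 20*u^2 + 16*u + 4)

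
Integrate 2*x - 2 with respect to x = x^2 - 2*x + C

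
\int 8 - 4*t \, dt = -2*t^2 + 8*t + C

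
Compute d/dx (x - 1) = 1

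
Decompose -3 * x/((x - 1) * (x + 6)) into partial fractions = -18/(7*(x + 6)) - 3/(7*(x - 1))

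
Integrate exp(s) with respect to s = exp(s) + C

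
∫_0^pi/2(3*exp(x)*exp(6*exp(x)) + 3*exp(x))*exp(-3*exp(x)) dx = -exp(3) - exp(-3*exp(pi/2)) + exp(-3) + exp(3*exp(pi/2))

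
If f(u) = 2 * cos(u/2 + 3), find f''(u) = -cos(u/2 + 3)/2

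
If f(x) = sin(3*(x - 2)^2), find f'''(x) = -216*x^3*cos(3*x^2 - 12*x + 12) + 1296*x^2*cos(3*x^2 - 12*x + 12) - 108*x*sin(3*x^2 - 12*x + 12) - 2592*x*cos(3*x^2 - 12*x + 12) + 216*sin(3*x^2 - 12*x + 12) + 1728*cos(3*x^2 - 12*x + 12)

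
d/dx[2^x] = 2^x*log(2)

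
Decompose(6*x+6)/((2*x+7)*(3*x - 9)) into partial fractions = 10/(13*(2*x + 7)) + 8/(13*(x - 3))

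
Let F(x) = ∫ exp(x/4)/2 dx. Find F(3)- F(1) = -2*exp(1/4) + 2*exp(3/4)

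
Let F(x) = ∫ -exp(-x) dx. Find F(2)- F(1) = -exp(-1) + exp(-2)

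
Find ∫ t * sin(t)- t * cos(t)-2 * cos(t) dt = -sqrt(2)*(t + 1)*sin(t + pi/4) + C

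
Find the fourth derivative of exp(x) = exp(x)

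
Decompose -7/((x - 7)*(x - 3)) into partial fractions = 7/(4*(x - 3)) - 7/(4*(x - 7))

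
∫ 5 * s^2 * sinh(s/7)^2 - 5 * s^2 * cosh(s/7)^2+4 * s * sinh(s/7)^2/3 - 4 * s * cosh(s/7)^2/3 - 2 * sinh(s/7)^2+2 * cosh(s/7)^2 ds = -5*s^3/3 - 2*s^2/3 + 2*s + C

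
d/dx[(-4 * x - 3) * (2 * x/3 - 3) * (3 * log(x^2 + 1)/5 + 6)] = (-16*x^3*log(x^2 + 1) - 176*x^3 + 30*x^2*log(x^2 + 1) + 360*x^2 - 16*x*log(x^2 + 1) - 106*x + 30*log(x^2 + 1) + 300)/(5*x^2 + 5)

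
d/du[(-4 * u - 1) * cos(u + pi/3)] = 4*u*sin(u + pi/3) + sin(u + pi/3) - 4*cos(u + pi/3)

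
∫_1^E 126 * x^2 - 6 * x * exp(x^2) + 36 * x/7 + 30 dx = -3*exp(exp(2)) - 522/7 + 18*exp(2)/7 + 33*E + 42*exp(3)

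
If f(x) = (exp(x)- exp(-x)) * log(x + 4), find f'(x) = (x*exp(2*x)*log(x + 4) + x*log(x + 4) + 4*exp(2*x)*log(x + 4) + exp(2*x) + 4*log(x + 4) - 1)/(x*exp(x) + 4*exp(x))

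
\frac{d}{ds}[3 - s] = -1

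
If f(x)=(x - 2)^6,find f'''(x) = 120*x^3 - 720*x^2 + 1440*x - 960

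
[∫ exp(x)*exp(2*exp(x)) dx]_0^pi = -exp(2)/2 + exp(2*exp(pi))/2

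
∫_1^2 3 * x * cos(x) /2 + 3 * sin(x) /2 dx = -3*sin(1)/2 + 3*sin(2)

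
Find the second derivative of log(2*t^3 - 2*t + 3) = (-12*t^4 + 36*t - 4)/(4*t^6 - 8*t^4 + 12*t^3 + 4*t^2 - 12*t + 9)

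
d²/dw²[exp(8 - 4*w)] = 16*exp(8 - 4*w)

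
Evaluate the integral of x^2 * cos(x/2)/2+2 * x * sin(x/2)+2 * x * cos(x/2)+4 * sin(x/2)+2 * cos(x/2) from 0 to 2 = 16*sin(1)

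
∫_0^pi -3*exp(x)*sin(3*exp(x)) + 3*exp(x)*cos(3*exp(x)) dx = sqrt(2)*(-sin(pi/4 + 3) + sin(pi/4 + 3*exp(pi)))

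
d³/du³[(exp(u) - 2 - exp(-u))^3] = (27*exp(6*u) - 48*exp(5*u) + 9*exp(4*u) + 9*exp(2*u) + 48*exp(u) + 27)*exp(-3*u)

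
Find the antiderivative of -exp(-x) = exp(-x) + C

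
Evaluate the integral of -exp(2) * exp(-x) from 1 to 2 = 1 - E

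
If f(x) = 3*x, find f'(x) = 3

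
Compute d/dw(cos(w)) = -sin(w)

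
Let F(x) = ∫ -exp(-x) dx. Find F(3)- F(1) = -exp(-1) + exp(-3)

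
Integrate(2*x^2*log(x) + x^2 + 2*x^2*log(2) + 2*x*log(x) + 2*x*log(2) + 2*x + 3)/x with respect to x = ((x + 1)^2 + 2)*log(2*x) + C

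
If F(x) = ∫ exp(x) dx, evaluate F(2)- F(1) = -E + exp(2)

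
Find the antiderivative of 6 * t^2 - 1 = 2*t^3 - t + C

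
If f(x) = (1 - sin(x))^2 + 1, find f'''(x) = -4*sin(2*x) + 2*cos(x)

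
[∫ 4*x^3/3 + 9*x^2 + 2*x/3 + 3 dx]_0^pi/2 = (pi/6 + 3)*(pi/2 + pi^3/8)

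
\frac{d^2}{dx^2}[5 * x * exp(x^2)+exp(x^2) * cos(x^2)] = 2*(10*x^3 - 4*x^2*sin(x^2) + 15*x + sqrt(2)*cos(x^2 + pi/4))*exp(x^2)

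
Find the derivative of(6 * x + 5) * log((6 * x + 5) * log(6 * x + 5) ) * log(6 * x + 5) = 6*log(6*x + 5)*log(6*x*log(6*x + 5) + 5*log(6*x + 5)) + 6*log(6*x + 5) + 6*log(6*x*log(6*x + 5) + 5*log(6*x + 5)) + 6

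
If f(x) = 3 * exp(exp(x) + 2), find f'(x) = 3*exp(x + exp(x) + 2)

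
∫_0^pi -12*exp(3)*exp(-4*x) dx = -3*exp(3) + 3*exp(3 - 4*pi)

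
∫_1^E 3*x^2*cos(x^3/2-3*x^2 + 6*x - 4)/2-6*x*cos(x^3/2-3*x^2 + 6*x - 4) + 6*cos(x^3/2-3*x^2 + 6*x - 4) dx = sin((-2 + E)^3/2) + sin(1/2)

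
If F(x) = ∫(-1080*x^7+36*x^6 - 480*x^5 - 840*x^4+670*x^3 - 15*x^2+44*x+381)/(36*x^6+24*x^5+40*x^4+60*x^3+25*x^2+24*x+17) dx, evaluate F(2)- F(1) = -24 - log(226) + log(4357)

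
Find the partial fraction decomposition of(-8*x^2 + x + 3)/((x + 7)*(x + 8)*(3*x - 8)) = -461/(928*(3*x - 8)) - 517/(32*(x + 8)) + 396/(29*(x + 7))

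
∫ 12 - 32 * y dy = -16*y^2 + 12*y + C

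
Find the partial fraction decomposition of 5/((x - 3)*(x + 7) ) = -1/(2*(x + 7)) + 1/(2*(x - 3))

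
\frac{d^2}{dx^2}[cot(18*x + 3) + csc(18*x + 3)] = 648*cot(18*x + 3)^3 + 648*cot(18*x + 3)^2*csc(18*x + 3) + 648*cot(18*x + 3) + 324*csc(18*x + 3)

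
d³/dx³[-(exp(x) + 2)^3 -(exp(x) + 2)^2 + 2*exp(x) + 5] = -27*exp(3*x) - 56*exp(2*x) - 14*exp(x)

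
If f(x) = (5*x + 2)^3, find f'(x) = 375*x^2 + 300*x + 60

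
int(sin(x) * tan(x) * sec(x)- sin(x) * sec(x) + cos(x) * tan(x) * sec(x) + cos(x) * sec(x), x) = tan(x) + C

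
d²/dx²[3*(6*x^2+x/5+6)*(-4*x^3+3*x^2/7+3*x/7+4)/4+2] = -360*x^3 + 558*x^2/35 - 6723*x/70 + 2799/70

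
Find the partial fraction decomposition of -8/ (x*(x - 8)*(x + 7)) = -8/(105*(x + 7)) - 1/(15*(x - 8)) + 1/(7*x)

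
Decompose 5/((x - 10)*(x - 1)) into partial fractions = -5/(9*(x - 1)) + 5/(9*(x - 10))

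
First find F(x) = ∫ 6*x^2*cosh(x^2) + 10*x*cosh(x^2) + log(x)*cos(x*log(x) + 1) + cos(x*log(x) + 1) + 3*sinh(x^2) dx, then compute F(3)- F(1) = -8*sinh(1) + sin(1 + 3*log(3)) - sin(1) + 14*sinh(9)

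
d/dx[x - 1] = 1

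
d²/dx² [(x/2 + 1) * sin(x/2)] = -x*sin(x/2)/8 - sin(x/2)/4 + cos(x/2)/2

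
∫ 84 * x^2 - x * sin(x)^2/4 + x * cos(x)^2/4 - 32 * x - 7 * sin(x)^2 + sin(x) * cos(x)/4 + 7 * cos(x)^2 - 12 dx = 4*x*(x - 1)*(7*x + 3) + (x + 28)*sin(2*x)/8 + C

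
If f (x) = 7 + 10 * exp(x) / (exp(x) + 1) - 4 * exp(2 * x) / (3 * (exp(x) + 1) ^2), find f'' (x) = (-22*exp(3*x) - 16*exp(2*x) + 30*exp(x))/(3*exp(4*x) + 12*exp(3*x) + 18*exp(2*x) + 12*exp(x) + 3)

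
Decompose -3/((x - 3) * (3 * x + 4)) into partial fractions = 9/(13*(3*x + 4)) - 3/(13*(x - 3))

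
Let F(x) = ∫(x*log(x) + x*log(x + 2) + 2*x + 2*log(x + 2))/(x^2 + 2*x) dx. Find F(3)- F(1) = -2*log(3) + (log(3) + 2)*log(5)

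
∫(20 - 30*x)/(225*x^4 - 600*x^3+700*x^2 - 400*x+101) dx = acot(15*x^2 - 20*x + 10) + C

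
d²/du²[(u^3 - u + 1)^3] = 72*u^7 - 126*u^5 + 90*u^4 + 60*u^3 - 72*u^2 + 12*u + 6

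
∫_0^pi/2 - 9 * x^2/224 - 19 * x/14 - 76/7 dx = -6*(pi/8 + 5)^3/7 + 3*pi/28 + 400/7 + 2*(pi/8 + 5)^2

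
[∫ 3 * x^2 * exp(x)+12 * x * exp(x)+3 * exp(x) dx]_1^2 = -6*E + 21*exp(2)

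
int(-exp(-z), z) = exp(-z) + C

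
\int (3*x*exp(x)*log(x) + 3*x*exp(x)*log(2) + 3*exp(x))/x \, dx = 3*exp(x)*log(2*x) + C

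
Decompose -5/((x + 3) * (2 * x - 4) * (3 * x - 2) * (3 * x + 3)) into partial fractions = 9/(88*(3*x - 2)) + 1/(132*(x + 3)) - 1/(36*(x + 1)) - 1/(72*(x - 2))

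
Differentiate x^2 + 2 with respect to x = 2*x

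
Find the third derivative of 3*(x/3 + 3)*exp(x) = x*exp(x) + 12*exp(x)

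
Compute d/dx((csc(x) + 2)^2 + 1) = -2*(2 + 1/sin(x))*cos(x)/sin(x)^2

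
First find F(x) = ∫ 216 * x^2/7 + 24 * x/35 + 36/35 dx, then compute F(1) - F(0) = 408/35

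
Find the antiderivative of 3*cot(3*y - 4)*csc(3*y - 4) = -csc(3*y - 4) + C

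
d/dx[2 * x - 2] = 2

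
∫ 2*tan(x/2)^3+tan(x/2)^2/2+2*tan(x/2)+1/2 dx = (2*tan(x/2) + 1)*tan(x/2) + C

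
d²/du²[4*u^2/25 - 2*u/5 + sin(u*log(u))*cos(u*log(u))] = (-50*u*log(u)^2*sin(2*u*log(u)) - 100*u*log(u)*sin(2*u*log(u)) - 50*u*sin(2*u*log(u)) + 8*u + 25*cos(2*u*log(u)))/(25*u)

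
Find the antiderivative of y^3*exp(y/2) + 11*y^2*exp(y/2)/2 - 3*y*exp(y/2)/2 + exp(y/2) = y*(2*y^2 - y + 1)*exp(y/2) + C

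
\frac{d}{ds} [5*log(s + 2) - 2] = 5/(s + 2)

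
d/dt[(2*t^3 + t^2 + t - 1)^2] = 24*t^5 + 20*t^4 + 20*t^3 - 6*t^2 - 2*t - 2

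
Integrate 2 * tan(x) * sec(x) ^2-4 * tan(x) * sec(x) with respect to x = (sec(x) - 2)^2 + C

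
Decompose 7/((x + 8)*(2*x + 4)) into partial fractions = -7/(12*(x + 8)) + 7/(12*(x + 2))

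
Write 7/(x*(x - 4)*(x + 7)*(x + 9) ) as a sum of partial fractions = -7/(234*(x + 9)) + 1/(22*(x + 7)) + 7/(572*(x - 4)) - 1/(36*x)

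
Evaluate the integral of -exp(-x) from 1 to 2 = -exp(-1) + exp(-2)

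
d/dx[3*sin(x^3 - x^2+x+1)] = 3*(3*x^2 - 2*x + 1)*cos(x^3 - x^2 + x + 1)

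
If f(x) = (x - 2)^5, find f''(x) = 20*x^3 - 120*x^2 + 240*x - 160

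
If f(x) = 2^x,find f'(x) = 2^x*log(2)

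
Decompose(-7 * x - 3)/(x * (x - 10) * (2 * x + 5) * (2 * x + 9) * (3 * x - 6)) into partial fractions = 19/(3393*(2*x + 9)) - 29/(3375*(2*x + 5)) + 17/(5616*(x - 2)) - 73/(174000*(x - 10)) - 1/(900*x)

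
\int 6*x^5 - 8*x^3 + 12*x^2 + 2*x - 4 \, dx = x^6 - 2*x^4 + 4*x^3 + x^2 - 4*x + C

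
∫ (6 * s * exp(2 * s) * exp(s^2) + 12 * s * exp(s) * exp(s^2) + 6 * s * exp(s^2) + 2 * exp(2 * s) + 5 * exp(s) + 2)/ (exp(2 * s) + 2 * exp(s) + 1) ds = ((exp(s) + 1)*(2*s + 3*exp(s^2) + 10) + exp(s))/(exp(s) + 1) + C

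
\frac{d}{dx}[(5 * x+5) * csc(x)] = -5*x*cot(x)*csc(x) - 5*cot(x)*csc(x) + 5*csc(x)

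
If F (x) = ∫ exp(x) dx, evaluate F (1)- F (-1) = E - exp(-1)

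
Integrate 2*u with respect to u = u^2 + C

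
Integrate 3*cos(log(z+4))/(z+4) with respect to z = 3*sin(log(z + 4)) + C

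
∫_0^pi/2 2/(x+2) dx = -2*log(2) + 2*log(pi/2 + 2)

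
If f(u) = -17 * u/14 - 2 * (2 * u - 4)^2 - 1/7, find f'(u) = 431/14 - 16*u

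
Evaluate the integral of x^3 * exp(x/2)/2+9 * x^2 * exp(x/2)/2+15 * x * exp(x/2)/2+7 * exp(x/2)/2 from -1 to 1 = 8*exp(1/2)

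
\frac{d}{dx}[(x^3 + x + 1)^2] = 6*x^5 + 8*x^3 + 6*x^2 + 2*x + 2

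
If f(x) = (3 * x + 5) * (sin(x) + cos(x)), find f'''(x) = 3*x*sin(x) - 3*x*cos(x) - 4*sin(x) - 14*cos(x)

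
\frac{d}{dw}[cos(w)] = -sin(w)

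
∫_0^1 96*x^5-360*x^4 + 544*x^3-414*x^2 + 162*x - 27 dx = -4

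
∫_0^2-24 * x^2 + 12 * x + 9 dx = -22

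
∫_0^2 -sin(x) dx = -1 + cos(2)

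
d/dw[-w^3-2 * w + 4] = -3*w^2 - 2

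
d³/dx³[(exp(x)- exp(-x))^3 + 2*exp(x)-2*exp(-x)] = (27*exp(6*x) - exp(4*x) - exp(2*x) + 27)*exp(-3*x)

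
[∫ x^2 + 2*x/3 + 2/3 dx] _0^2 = 16/3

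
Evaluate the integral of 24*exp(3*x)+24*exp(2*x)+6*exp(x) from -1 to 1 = -(2*exp(-1) + 1)^3 + (1 + 2*E)^3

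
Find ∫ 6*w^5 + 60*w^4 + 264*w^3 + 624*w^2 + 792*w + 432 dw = w^6 + 12*w^5 + 66*w^4 + 208*w^3 + 396*w^2 + 432*w + C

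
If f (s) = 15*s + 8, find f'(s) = 15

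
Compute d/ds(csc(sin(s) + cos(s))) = -sqrt(2)*cos(sqrt(2)*sin(s + pi/4))*cos(s + pi/4)/sin(sqrt(2)*sin(s + pi/4))^2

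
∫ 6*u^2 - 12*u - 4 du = 2*u^3 - 6*u^2 - 4*u + C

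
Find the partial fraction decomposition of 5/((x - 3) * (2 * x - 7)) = 10/(2*x - 7) - 5/(x - 3)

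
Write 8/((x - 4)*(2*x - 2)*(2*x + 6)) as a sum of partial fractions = 1/(14*(x + 3)) - 1/(6*(x - 1)) + 2/(21*(x - 4))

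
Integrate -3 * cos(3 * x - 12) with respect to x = -sin(3*x - 12) + C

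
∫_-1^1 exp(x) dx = E - exp(-1)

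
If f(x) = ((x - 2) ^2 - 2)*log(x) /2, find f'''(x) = (x^2 + 2*x + 2)/x^3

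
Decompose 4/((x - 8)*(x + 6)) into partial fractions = -2/(7*(x + 6)) + 2/(7*(x - 8))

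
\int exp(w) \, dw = exp(w) + C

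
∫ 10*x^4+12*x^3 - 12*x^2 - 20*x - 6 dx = 2*x^5 + 3*x^4 - 4*x^3 - 10*x^2 - 6*x + C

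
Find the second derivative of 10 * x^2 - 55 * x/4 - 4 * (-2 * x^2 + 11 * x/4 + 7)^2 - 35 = -192*x^2 + 264*x + 367/2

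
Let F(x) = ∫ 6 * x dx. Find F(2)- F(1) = 9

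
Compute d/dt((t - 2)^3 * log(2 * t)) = (3*t^3*log(t) + t^3 + 3*t^3*log(2) - 12*t^2*log(t) - 12*t^2*log(2) - 6*t^2 + 12*t*log(t) + 12*t*log(2) + 12*t - 8)/t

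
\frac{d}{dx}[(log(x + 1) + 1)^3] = (3*log(x + 1)^2 + 6*log(x + 1) + 3)/(x + 1)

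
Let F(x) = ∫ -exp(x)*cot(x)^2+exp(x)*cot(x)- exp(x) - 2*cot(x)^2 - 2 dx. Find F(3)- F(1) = (2 + exp(3))*cot(3) - (2 + E)*cot(1)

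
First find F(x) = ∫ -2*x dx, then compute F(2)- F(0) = -4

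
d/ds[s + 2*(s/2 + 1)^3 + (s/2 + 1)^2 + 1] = 3*s^2/4 + 7*s/2 + 5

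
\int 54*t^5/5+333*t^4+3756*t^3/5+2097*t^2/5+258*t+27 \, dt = 9*t^6/5 + 333*t^5/5 + 939*t^4/5 + 699*t^3/5 + 129*t^2 + 27*t + C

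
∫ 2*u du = u^2 + C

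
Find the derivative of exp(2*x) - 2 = 2*exp(2*x)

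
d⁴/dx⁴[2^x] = 2^x*log(2)^4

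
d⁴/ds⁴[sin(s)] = sin(s)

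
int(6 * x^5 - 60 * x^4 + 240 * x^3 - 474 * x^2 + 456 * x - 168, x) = x^6 - 12*x^5 + 60*x^4 - 158*x^3 + 228*x^2 - 168*x + C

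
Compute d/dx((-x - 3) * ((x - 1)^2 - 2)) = -3*x^2 - 2*x + 7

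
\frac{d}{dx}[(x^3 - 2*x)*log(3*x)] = 3*x^2*log(x) + x^2 + 3*x^2*log(3) - 2*log(x) - 2*log(3) - 2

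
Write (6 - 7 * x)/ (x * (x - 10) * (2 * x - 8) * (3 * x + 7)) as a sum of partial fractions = -603/(9842*(3*x + 7)) + 11/(456*(x - 4)) - 8/(555*(x - 10)) + 3/(280*x)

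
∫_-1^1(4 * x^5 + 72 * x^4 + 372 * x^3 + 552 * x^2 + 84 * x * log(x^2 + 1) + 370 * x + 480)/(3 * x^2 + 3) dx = 336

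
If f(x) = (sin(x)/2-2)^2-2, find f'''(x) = -sin(2*x) + 2*cos(x)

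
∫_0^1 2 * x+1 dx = 2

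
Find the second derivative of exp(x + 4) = exp(x + 4)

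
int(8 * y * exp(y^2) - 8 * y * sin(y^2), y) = 4*exp(y^2) + 4*cos(y^2) + C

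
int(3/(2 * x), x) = 3*log(x)/2 + C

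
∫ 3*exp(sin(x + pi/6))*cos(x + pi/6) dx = 3*exp(sin(x + pi/6)) + C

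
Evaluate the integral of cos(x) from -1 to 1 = 2*sin(1)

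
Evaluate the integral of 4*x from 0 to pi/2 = pi^2/2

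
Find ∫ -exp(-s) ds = exp(-s) + C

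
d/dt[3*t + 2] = 3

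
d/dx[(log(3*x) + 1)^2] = (2*log(x) + 2 + 2*log(3))/x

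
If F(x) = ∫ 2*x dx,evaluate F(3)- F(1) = 8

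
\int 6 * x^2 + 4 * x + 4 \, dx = 2*x^3 + 2*x^2 + 4*x + C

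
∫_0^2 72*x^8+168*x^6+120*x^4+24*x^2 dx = 8000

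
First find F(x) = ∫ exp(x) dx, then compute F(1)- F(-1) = E - exp(-1)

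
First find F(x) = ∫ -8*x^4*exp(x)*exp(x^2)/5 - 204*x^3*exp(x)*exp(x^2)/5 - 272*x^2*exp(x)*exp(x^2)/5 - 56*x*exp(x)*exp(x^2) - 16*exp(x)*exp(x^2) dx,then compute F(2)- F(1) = -592*exp(6)/5 + 184*exp(2)/5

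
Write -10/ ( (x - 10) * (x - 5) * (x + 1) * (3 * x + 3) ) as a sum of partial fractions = -85/(6534*(x + 1)) - 5/(99*(x + 1)^2) + 1/(54*(x - 5)) - 2/(363*(x - 10))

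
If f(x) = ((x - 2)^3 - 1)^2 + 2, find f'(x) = 6*x^5 - 60*x^4 + 240*x^3 - 486*x^2 + 504*x - 216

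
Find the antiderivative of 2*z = z^2 + C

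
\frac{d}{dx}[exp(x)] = exp(x)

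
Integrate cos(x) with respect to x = sin(x) + C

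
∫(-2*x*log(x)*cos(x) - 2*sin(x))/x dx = -2*log(x)*sin(x) + C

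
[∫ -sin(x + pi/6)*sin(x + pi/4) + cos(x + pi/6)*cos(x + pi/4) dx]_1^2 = sin(5*pi/12 + 4)/2 - sin(5*pi/12 + 2)/2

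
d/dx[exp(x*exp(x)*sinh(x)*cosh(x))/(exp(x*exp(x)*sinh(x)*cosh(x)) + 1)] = (x*sinh(2*x)/2 + x*cosh(2*x) + sinh(2*x)/2)*exp(x)*exp(x*exp(x)*sinh(2*x)/2)/(exp(x*exp(x)*sinh(2*x)/2) + 1)^2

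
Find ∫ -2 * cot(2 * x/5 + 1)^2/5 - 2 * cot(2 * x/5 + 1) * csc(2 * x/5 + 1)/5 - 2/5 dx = cot(2*x/5 + 1) + csc(2*x/5 + 1) + C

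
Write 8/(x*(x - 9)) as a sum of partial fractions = 8/(9*(x - 9)) - 8/(9*x)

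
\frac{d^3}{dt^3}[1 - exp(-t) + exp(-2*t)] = (exp(t) - 8)*exp(-2*t)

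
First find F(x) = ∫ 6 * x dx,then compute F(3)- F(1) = 24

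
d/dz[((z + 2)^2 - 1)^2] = 4*z^3 + 24*z^2 + 44*z + 24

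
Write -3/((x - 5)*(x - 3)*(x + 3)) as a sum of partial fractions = -1/(16*(x + 3)) + 1/(4*(x - 3)) - 3/(16*(x - 5))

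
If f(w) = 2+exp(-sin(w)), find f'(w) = -exp(-sin(w))*cos(w)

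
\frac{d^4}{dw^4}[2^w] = 2^w*log(2)^4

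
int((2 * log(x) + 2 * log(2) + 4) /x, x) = (log(2*x) + 2)^2 + C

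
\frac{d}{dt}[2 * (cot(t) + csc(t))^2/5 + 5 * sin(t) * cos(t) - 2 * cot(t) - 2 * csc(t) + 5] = -10*sin(t)^2 + 5 + 4/(5*sin(t)) + 2*cos(t)/sin(t)^2 + 2/sin(t)^2 - 8*cos(t)/(5*sin(t)^3) - 8/(5*sin(t)^3)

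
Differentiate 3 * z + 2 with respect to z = 3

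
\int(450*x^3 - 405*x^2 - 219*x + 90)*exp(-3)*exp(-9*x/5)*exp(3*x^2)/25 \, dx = (3*x^2 - 9*x/5 - 3)*exp(3*x^2 - 9*x/5 - 3) + C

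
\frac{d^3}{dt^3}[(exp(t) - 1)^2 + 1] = 8*exp(2*t) - 2*exp(t)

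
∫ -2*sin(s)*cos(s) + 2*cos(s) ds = 2*sin(s) + cos(s)^2 + C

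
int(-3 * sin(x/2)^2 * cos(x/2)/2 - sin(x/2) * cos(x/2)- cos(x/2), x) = (-2*sin(x/2) + cos(x) - 5)*sin(x/2)/2 + C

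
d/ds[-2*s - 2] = -2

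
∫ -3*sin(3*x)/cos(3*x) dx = log(3*cos(3*x)) + C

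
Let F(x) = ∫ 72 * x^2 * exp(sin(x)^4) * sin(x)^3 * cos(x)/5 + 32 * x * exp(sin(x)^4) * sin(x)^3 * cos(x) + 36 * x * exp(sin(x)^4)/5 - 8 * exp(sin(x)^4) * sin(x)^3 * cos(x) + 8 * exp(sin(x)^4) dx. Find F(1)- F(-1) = 16*exp(sin(1)^4)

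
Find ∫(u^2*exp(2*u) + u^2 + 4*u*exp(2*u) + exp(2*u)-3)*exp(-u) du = 2*((u + 1)^2 - 2)*sinh(u) + C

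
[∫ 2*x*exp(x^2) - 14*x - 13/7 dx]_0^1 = -69/7 + E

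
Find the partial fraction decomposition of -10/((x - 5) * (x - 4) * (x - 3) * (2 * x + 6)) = 5/(336*(x + 3)) - 5/(12*(x - 3)) + 5/(7*(x - 4)) - 5/(16*(x - 5))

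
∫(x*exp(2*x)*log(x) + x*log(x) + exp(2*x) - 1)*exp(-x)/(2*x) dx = log(x)*sinh(x) + C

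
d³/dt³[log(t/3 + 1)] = 2/(t^3 + 9*t^2 + 27*t + 27)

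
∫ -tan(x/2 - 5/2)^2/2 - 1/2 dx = -tan(x/2 - 5/2) + C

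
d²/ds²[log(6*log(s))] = (-log(s) - 1)/(s^2*log(s)^2)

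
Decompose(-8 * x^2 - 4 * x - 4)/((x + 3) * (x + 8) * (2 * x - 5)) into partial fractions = -256/(231*(2*x - 5)) - 484/(105*(x + 8)) + 64/(55*(x + 3))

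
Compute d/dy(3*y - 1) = 3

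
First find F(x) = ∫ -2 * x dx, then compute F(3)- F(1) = -8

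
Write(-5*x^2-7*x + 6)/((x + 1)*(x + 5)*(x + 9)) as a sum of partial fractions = -21/(2*(x + 9)) + 21/(4*(x + 5)) + 1/(4*(x + 1))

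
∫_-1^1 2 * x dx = 0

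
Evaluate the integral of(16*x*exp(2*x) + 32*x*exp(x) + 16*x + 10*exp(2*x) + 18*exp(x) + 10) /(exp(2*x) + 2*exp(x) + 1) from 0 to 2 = -2*exp(2)/(1 + exp(2)) + 53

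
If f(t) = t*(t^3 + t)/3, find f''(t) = 4*t^2 + 2/3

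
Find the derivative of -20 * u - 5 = -20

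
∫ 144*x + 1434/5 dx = 72*x^2 + 1434*x/5 + C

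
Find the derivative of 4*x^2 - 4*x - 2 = 8*x - 4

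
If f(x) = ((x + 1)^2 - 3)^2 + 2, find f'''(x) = 24*x + 24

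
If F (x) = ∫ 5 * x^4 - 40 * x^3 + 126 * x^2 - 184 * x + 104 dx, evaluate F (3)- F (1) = 6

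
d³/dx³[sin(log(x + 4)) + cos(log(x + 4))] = 2*(sin(log(x + 4)) + 2*cos(log(x + 4)))/(x^3 + 12*x^2 + 48*x + 64)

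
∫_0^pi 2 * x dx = pi^2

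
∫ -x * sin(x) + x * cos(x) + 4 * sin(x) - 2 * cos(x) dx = sqrt(2)*(x - 3)*sin(x + pi/4) + C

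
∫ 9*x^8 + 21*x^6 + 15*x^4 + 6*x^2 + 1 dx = x^9 + 3*x^7 + 3*x^5 + 2*x^3 + x + C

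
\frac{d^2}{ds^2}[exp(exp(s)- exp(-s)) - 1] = (exp(exp(s) - exp(-s)) - exp(s + exp(s) - exp(-s)) + 2*exp(2*s + exp(s) - exp(-s)) + exp(3*s + exp(s) - exp(-s)) + exp(4*s + exp(s) - exp(-s)))*exp(-2*s)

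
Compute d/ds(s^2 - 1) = 2*s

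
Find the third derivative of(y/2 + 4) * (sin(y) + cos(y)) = y*sin(y)/2 - y*cos(y)/2 + 5*sin(y)/2 - 11*cos(y)/2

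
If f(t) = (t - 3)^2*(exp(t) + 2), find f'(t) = t^2*exp(t) - 4*t*exp(t) + 4*t + 3*exp(t) - 12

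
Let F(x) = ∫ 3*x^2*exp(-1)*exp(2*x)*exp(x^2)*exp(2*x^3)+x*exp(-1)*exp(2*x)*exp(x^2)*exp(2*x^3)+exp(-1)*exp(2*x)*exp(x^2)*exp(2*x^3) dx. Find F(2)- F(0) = -exp(-1)/2 + exp(23)/2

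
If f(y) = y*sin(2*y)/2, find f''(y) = -2*y*sin(2*y) + 2*cos(2*y)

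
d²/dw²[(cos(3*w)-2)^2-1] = 36*cos(3*w) - 18*cos(6*w)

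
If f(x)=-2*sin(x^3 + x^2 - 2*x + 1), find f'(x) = 2*(-3*x^2 - 2*x + 2)*cos(x^3 + x^2 - 2*x + 1)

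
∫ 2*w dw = w^2 + C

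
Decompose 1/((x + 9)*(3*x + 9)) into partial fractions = -1/(18*(x + 9)) + 1/(18*(x + 3))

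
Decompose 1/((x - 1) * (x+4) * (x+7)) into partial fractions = 1/(24*(x + 7)) - 1/(15*(x + 4)) + 1/(40*(x - 1))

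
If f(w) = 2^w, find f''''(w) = 2^w*log(2)^4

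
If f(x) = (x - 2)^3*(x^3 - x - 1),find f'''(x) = 120*x^3 - 360*x^2 + 264*x - 18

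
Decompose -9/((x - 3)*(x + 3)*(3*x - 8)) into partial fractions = 81/(17*(3*x - 8)) - 3/(34*(x + 3)) - 3/(2*(x - 3))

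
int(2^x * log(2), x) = 2^x + C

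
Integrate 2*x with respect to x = x^2 + C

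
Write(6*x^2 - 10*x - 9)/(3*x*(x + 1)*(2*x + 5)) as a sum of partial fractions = 214/(45*(2*x + 5)) - 7/(9*(x + 1)) - 3/(5*x)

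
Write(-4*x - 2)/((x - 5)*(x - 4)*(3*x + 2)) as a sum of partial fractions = 3/(119*(3*x + 2)) + 9/(7*(x - 4)) - 22/(17*(x - 5))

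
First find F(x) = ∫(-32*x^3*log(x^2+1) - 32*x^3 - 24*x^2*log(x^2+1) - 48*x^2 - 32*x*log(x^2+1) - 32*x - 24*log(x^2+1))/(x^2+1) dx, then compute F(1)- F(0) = -56*log(2)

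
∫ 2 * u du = u^2 + C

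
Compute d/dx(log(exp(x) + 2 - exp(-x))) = (exp(2*x) + 1)/(exp(2*x) + 2*exp(x) - 1)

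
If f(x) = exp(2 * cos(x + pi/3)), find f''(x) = 4*exp(2*cos(x + pi/3))*sin(x + pi/3)^2 - 2*exp(2*cos(x + pi/3))*cos(x + pi/3)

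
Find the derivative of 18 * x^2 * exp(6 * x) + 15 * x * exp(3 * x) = 108*x^2*exp(6*x) + 36*x*exp(6*x) + 45*x*exp(3*x) + 15*exp(3*x)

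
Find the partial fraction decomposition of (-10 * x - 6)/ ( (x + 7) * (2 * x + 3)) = 18/(11*(2*x + 3)) - 64/(11*(x + 7))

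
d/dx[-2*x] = -2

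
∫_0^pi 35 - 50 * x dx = -(-2 + 5*pi)^2 + 4 + 15*pi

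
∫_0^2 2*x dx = 4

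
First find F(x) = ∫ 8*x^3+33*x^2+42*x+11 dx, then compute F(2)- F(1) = 181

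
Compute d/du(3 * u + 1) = 3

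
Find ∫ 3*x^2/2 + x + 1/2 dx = x^3/2 + x^2/2 + x/2 + C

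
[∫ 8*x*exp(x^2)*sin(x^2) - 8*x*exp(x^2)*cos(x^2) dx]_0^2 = 4 - 4*exp(4)*cos(4)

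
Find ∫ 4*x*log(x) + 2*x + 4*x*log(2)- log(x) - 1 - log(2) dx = x*(2*x - 1)*log(2*x) + C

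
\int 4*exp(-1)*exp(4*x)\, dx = exp(4*x - 1) + C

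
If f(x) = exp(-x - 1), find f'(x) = -exp(-x - 1)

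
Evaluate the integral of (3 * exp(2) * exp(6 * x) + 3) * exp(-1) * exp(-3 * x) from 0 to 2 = -E - exp(-7) + exp(-1) + exp(7)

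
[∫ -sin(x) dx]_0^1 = -1 + cos(1)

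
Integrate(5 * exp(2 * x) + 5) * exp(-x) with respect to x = 10*sinh(x) + C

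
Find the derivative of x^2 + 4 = 2*x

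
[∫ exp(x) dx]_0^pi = -1 + exp(pi)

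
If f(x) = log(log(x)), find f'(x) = 1/(x*log(x))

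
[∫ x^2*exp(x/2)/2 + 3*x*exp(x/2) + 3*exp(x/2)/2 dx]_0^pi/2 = 1 + (-2 + (1 + pi/2)^2)*exp(pi/4)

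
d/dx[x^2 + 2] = 2*x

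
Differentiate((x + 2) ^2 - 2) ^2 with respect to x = 4*x^3 + 24*x^2 + 40*x + 16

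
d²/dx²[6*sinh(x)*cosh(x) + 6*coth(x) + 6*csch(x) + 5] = (24*sinh(x)^4*cosh(x) + 6*cosh(x)^2 + 12*cosh(x) + 6)/sinh(x)^3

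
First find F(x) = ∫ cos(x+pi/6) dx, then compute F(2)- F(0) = -1/2 + sin(pi/6 + 2)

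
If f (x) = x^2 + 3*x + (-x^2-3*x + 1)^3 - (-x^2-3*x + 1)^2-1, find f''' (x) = -120*x^3 - 540*x^2 - 600*x - 90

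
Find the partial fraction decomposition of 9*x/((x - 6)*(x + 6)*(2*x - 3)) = -2/(5*(2*x - 3)) - 3/(10*(x + 6)) + 1/(2*(x - 6))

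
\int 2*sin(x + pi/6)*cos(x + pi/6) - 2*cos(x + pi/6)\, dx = (sin(x + pi/6) - 1)^2 + C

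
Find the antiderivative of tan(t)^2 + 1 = tan(t) + C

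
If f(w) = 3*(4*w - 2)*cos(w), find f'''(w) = 12*w*sin(w) - 6*sin(w) - 36*cos(w)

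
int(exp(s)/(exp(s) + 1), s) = log(2*exp(s) + 2) + C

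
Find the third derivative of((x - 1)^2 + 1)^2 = 24*x - 24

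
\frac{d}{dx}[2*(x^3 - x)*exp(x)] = 2*x^3*exp(x) + 6*x^2*exp(x) - 2*x*exp(x) - 2*exp(x)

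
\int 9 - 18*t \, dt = -9*t^2 + 9*t + C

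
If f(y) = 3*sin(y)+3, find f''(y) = -3*sin(y)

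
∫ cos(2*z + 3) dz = sin(2*z + 3)/2 + C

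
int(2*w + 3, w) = w^2 + 3*w + C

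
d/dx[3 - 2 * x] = -2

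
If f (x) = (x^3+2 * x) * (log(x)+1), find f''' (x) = (6*x^2*log(x) + 17*x^2 - 2)/x^2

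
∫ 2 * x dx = x^2 + C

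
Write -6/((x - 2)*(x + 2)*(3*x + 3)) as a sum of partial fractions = -1/(2*(x + 2)) + 2/(3*(x + 1)) - 1/(6*(x - 2))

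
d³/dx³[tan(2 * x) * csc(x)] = (48*(-1 + cos(2*x)^(-2))^2 - 48 + 58/cos(2*x)^2 - 24*sin(2*x)*cos(x)/(sin(x)*cos(2*x)^3) + cos(x)*tan(2*x)/sin(x) + 12/(sin(x)^2*cos(2*x)^2) - 6*cos(x)*tan(2*x)/sin(x)^3)/sin(x)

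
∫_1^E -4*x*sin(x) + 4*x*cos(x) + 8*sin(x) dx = (-4 + 4*E)*(cos(E) + sin(E))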